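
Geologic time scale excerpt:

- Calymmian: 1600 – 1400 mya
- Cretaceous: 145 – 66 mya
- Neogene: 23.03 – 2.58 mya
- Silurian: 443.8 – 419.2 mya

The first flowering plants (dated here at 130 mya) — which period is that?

130 Ma lies between 145 and 66 Ma, so it falls in the Cretaceous.

Cretaceous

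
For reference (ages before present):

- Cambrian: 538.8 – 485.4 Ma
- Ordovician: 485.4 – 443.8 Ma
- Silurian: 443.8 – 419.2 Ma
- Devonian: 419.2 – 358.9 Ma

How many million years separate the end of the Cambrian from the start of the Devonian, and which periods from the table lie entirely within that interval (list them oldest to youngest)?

66.2 million years; Ordovician, Silurian

The Cambrian closes at 485.4 Ma and the Devonian opens at 419.2 Ma, so the interval is 485.4 − 419.2 = 66.2 Myr.
A period fits inside if it starts at or after 485.4 Ma and ends at or before 419.2 Ma; oldest first that gives Ordovician, Silurian.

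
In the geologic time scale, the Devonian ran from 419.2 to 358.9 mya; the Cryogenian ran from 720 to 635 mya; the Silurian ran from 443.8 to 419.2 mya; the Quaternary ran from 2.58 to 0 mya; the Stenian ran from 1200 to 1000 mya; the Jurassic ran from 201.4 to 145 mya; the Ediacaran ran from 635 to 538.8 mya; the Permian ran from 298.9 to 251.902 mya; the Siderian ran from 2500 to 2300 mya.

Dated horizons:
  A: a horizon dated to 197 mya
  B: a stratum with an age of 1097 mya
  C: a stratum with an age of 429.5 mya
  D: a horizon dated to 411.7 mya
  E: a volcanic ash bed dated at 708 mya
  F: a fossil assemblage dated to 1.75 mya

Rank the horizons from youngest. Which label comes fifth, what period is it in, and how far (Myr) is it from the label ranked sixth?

Sorted youngest-first by Ma: F (1.75), A (197), D (411.7), C (429.5), E (708), B (1097).
The fifth youngest is E at 708 Ma, which lies in 720–635 Ma: the Cryogenian.
The sixth youngest is B at 1097 Ma; separation = |708 − 1097| = 389 Myr.

E, in the Cryogenian; 389 million years to B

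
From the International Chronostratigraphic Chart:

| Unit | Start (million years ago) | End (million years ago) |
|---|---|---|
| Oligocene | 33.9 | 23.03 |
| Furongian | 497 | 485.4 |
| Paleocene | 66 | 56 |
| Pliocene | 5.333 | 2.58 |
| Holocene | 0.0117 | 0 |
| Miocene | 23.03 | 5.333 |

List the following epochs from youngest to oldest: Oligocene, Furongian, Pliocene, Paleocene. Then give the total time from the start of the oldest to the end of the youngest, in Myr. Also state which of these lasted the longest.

Pliocene → Oligocene → Paleocene → Furongian; total span 494.42 Myr; longest is Furongian

From the excerpt: Oligocene 33.9–23.03; Furongian 497–485.4; Pliocene 5.333–2.58; Paleocene 66–56 (Ma).
Larger Ma is earlier, so the oldest is Furongian and the youngest is Pliocene; youngest to oldest: Pliocene, Oligocene, Paleocene, Furongian.
Oldest start 497 minus youngest end 2.58 gives 494.42 Myr overall.
Individual lengths (start − end): Pliocene 2.753; Furongian 11.6; Oligocene 10.87; Paleocene 10. The largest is Furongian at 11.6 Myr.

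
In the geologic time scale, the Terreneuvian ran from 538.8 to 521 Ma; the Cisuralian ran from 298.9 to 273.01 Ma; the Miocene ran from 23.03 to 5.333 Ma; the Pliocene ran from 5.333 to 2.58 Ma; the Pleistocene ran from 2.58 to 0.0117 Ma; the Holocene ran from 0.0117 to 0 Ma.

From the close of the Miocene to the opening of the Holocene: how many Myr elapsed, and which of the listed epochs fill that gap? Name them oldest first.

5.3213 million years; Pliocene, Pleistocene

The Miocene closes at 5.333 Ma and the Holocene opens at 0.0117 Ma, so the interval is 5.333 − 0.0117 = 5.3213 Myr.
An epoch fits inside if it starts at or after 5.333 Ma and ends at or before 0.0117 Ma; oldest first that gives Pliocene, Pleistocene.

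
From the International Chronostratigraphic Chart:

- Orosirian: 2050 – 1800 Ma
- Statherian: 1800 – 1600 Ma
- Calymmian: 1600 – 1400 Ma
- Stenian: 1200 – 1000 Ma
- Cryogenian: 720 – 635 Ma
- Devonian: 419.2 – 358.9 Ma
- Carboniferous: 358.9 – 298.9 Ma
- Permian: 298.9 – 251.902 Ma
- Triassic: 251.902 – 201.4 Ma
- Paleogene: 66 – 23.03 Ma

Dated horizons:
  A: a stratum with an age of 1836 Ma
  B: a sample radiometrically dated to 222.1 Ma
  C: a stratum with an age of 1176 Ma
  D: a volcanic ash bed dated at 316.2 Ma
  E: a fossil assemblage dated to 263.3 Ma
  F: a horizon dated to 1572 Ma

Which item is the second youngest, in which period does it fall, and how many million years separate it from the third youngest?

E, in the Permian; 52.9 million years to D

Sorted youngest-first by Ma: B (222.1), E (263.3), D (316.2), C (1176), F (1572), A (1836).
The second youngest is E at 263.3 Ma, which lies in 298.9–251.902 Ma: the Permian.
The third youngest is D at 316.2 Ma; separation = |263.3 − 316.2| = 52.9 Myr.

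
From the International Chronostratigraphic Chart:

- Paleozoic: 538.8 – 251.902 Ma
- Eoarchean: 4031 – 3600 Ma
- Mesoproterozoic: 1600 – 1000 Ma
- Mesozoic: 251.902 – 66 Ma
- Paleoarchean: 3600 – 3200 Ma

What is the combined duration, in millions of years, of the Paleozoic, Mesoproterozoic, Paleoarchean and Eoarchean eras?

1717.898 million years

Duration is start − end for each: (538.8 − 251.902) + (1600 − 1000) + (3600 − 3200) + (4031 − 3600).
That is 286.898 + 600 + 400 + 431, which totals 1717.898 million years.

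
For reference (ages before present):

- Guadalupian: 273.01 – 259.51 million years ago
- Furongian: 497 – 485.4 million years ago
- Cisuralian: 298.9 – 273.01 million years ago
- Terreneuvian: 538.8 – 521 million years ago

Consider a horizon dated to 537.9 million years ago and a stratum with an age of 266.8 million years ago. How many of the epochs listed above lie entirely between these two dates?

2

537.9 Ma sits inside the Terreneuvian (538.8–521) and 266.8 Ma inside the Guadalupian (273.01–259.51); neither of those is wholly between the two dates.
The listed epochs lying completely between them are Furongian, Cisuralian — 2 in all.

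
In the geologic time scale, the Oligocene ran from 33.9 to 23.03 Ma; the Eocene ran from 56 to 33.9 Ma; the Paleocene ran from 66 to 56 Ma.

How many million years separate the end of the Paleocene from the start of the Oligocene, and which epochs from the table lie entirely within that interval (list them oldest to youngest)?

End of Paleocene = 56 Ma; start of Oligocene = 33.9 Ma.
Gap = 56 − 33.9 = 22.1 Myr.
Epochs wholly inside 56–33.9 Ma: Eocene (56–33.9).

22.1 million years; Eocene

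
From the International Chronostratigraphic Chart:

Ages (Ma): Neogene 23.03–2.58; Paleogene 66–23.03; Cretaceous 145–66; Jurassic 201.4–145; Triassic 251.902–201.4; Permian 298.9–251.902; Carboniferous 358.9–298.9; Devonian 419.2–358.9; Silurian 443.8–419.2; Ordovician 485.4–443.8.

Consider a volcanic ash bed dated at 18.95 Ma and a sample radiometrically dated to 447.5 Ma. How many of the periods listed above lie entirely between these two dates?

8

447.5 Ma sits inside the Ordovician (485.4–443.8) and 18.95 Ma inside the Neogene (23.03–2.58); neither of those is wholly between the two dates.
The listed periods lying completely between them are Silurian, Devonian, Carboniferous, Permian, Triassic, Jurassic, Cretaceous, Paleogene — 8 in all.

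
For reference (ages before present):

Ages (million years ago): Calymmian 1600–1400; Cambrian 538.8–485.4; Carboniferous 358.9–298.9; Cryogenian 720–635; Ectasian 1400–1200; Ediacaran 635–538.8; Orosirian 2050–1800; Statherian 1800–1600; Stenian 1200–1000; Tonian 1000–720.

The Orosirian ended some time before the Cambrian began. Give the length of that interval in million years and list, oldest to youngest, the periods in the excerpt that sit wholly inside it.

End of Orosirian = 1800 Ma; start of Cambrian = 538.8 Ma.
Gap = 1800 − 538.8 = 1261.2 Myr.
Periods wholly inside 1800–538.8 Ma: Statherian (1800–1600), Calymmian (1600–1400), Ectasian (1400–1200), Stenian (1200–1000), Tonian (1000–720), Cryogenian (720–635), Ediacaran (635–538.8).

1261.2 million years; Statherian, Calymmian, Ectasian, Stenian, Tonian, Cryogenian, Ediacaran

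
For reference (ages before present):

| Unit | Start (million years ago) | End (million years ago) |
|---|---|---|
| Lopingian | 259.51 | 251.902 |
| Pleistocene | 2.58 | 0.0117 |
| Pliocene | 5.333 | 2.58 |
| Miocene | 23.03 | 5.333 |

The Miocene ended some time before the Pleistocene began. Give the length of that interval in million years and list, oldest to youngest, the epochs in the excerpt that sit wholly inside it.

2.753 million years; Pliocene

The Miocene closes at 5.333 Ma and the Pleistocene opens at 2.58 Ma, so the interval is 5.333 − 2.58 = 2.753 Myr.
An epoch fits inside if it starts at or after 5.333 Ma and ends at or before 2.58 Ma; oldest first that gives Pliocene.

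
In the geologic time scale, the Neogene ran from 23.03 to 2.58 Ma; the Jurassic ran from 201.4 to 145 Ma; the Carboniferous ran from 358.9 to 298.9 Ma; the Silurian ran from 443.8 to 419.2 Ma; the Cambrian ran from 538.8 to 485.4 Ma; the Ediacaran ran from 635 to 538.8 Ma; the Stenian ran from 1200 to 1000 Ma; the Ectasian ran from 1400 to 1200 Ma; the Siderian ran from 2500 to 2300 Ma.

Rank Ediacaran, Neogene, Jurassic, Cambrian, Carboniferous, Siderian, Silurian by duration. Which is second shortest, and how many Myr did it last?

Durations: Ediacaran 96.2; Neogene 20.45; Jurassic 56.4; Cambrian 53.4; Carboniferous 60; Siderian 200; Silurian 24.6 Myr.
Sorted shortest-first: Neogene (20.45), Silurian (24.6), Cambrian (53.4), Jurassic (56.4), Carboniferous (60), Ediacaran (96.2), Siderian (200).
The second shortest is Silurian at 24.6 Myr.

Silurian, 24.6 million years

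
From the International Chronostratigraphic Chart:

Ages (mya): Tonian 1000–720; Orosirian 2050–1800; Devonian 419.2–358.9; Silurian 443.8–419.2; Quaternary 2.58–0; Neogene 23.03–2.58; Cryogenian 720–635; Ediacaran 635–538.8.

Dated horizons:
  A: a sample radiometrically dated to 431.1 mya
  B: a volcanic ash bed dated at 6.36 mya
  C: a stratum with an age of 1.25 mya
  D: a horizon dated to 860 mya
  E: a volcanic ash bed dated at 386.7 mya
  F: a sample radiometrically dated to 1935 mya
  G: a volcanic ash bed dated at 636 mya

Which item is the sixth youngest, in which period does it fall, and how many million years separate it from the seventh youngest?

D, in the Tonian; 1075 million years to F

Smaller Ma means younger, so youngest first: C 1.25 < B 6.36 < E 386.7 < A 431.1 < G 636 < D 860 < F 1935.
Counting 6 along gives D (860 Ma); the excerpt puts that inside the Tonian, 1000–720 Ma.
Next in line is F (1935 Ma), and 1935 − 860 = 1075 Myr.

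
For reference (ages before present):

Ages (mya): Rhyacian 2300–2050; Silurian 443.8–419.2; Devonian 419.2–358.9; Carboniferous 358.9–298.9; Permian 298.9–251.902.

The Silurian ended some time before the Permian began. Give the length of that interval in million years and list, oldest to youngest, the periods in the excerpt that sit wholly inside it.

120.3 million years; Devonian, Carboniferous

End of Silurian = 419.2 Ma; start of Permian = 298.9 Ma.
Gap = 419.2 − 298.9 = 120.3 Myr.
Periods wholly inside 419.2–298.9 Ma: Devonian (419.2–358.9), Carboniferous (358.9–298.9).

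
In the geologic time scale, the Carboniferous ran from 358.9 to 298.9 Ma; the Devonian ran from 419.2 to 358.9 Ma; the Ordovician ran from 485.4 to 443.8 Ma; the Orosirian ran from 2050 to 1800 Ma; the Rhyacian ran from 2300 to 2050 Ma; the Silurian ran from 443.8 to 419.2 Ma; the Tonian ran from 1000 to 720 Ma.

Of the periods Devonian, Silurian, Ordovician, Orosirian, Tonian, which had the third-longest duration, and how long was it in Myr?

Durations: Devonian 60.3; Silurian 24.6; Ordovician 41.6; Orosirian 250; Tonian 280 Myr.
Sorted longest-first: Tonian (280), Orosirian (250), Devonian (60.3), Ordovician (41.6), Silurian (24.6).
The third longest is Devonian at 60.3 Myr.

Devonian, 60.3 million years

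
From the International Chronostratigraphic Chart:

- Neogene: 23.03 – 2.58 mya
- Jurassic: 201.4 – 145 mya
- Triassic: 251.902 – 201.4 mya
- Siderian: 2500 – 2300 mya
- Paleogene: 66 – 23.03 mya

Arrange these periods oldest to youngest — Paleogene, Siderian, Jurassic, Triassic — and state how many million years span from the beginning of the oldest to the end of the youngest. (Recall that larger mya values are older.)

Start ages (Ma): Siderian 2500, Triassic 251.902, Jurassic 201.4, Paleogene 66.
Ordered oldest to youngest: Siderian, Triassic, Jurassic, Paleogene.
Span = 2500 − 23.03 = 2476.97 Myr.

Siderian → Triassic → Jurassic → Paleogene; total span 2476.97 Myr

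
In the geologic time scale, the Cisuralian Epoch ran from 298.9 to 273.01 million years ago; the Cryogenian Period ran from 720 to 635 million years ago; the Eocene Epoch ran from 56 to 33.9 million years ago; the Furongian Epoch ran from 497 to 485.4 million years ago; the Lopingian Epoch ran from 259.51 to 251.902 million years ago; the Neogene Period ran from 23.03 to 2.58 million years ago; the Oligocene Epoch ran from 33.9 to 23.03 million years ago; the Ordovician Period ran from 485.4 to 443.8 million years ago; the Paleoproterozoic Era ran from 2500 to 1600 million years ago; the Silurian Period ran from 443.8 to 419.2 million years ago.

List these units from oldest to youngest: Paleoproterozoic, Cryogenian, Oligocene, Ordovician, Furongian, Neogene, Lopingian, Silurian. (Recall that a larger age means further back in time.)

The oldest of these is Paleoproterozoic (starts 2500 Ma) and the youngest is Neogene (ends 2.58 Ma).
In between, by decreasing start age: Cryogenian (720), Furongian (497), Ordovician (485.4), Silurian (443.8), Lopingian (259.51), Oligocene (33.9).

Paleoproterozoic → Cryogenian → Furongian → Ordovician → Silurian → Lopingian → Oligocene → Neogene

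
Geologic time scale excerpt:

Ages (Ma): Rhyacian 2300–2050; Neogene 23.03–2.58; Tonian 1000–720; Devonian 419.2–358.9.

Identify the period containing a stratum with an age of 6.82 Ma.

Neogene

6.82 Ma lies between 23.03 and 2.58 Ma, so it falls in the Neogene.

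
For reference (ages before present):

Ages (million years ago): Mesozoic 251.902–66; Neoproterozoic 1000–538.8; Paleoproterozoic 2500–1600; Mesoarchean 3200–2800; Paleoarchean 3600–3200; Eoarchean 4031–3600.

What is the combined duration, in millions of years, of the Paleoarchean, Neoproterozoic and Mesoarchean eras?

Duration is start − end for each: (3600 − 3200) + (1000 − 538.8) + (3200 − 2800).
That is 400 + 461.2 + 400, which totals 1261.2 million years.

1261.2 million years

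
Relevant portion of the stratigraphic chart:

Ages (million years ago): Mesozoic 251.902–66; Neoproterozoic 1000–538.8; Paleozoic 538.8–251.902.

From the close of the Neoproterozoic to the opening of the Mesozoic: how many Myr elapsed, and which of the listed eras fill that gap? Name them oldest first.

End of Neoproterozoic = 538.8 Ma; start of Mesozoic = 251.902 Ma.
Gap = 538.8 − 251.902 = 286.898 Myr.
Eras wholly inside 538.8–251.902 Ma: Paleozoic (538.8–251.902).

286.898 million years; Paleozoic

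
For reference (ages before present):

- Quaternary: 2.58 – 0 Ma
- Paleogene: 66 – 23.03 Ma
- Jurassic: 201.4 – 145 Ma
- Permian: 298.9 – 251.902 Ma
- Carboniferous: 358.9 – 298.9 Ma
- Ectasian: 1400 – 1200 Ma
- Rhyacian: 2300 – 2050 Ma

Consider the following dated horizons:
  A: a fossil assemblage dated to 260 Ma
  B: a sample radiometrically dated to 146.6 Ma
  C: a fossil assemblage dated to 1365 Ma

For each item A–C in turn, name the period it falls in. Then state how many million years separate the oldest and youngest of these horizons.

A — Permian; B — Jurassic; C — Ectasian; span 1218.4 million years

A: 260 Ma lies in 298.9–251.902 Ma, so Permian.
B: 146.6 Ma lies in 201.4–145 Ma, so Jurassic.
C: 1365 Ma lies in 1400–1200 Ma, so Ectasian.
Oldest = 1365 Ma, youngest = 146.6 Ma → span 1218.4 Myr.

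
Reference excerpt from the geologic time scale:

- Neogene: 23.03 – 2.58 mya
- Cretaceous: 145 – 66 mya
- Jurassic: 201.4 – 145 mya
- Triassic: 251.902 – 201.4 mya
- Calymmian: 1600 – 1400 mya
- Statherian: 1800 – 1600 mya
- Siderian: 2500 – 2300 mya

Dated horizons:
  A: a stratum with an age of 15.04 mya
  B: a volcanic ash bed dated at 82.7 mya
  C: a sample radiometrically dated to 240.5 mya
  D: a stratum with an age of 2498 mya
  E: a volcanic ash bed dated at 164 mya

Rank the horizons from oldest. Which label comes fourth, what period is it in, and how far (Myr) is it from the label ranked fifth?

B, in the Cretaceous; 67.66 million years to A

Sorted oldest-first by Ma: D (2498), C (240.5), E (164), B (82.7), A (15.04).
The fourth oldest is B at 82.7 Ma, which lies in 145–66 Ma: the Cretaceous.
The fifth oldest is A at 15.04 Ma; separation = |82.7 − 15.04| = 67.66 Myr.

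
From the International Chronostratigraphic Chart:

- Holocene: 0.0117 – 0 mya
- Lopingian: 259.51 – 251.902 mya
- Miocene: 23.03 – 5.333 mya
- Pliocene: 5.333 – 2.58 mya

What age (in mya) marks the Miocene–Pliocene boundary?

5.333 mya

The Miocene ends and the Pliocene begins at 5.333 mya.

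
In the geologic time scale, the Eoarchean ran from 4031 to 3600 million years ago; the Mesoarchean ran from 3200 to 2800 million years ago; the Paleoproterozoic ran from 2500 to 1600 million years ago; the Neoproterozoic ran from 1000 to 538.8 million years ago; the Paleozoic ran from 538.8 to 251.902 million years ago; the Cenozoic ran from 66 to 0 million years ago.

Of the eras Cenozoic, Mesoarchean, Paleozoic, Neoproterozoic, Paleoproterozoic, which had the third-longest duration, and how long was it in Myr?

Mesoarchean, 400 million years

Start − end for each: Cenozoic 66 − 0 = 66; Mesoarchean 3200 − 2800 = 400; Paleozoic 538.8 − 251.902 = 286.898; Neoproterozoic 1000 − 538.8 = 461.2; Paleoproterozoic 2500 − 1600 = 900.
Ranking these from longest: Paleoproterozoic > Neoproterozoic > Mesoarchean > Paleozoic > Cenozoic.
Position 3 in that ranking is Mesoarchean, which lasted 400 Myr.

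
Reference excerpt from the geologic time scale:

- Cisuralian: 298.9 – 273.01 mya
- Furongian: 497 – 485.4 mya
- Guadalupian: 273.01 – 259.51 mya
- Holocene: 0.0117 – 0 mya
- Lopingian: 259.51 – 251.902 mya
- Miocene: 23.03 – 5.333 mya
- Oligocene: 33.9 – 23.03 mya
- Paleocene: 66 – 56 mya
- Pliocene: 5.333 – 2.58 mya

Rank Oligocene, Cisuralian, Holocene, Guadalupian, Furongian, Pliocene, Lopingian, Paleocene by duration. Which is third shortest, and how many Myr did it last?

Lopingian, 7.608 million years

Durations: Oligocene 10.87; Cisuralian 25.89; Holocene 0.0117; Guadalupian 13.5; Furongian 11.6; Pliocene 2.753; Lopingian 7.608; Paleocene 10 Myr.
Sorted shortest-first: Holocene (0.0117), Pliocene (2.753), Lopingian (7.608), Paleocene (10), Oligocene (10.87), Furongian (11.6), Guadalupian (13.5), Cisuralian (25.89).
The third shortest is Lopingian at 7.608 Myr.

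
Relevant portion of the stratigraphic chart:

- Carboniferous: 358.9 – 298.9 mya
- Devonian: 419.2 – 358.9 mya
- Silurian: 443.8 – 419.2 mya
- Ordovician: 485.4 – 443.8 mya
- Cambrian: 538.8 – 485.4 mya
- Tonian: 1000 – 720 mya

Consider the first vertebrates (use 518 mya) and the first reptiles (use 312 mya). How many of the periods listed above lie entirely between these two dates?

3

The older date is 518 Ma and the younger is 312 Ma.
Periods with start < 518 and end > 312 Ma: Ordovician (485.4–443.8), Silurian (443.8–419.2), Devonian (419.2–358.9).
That is 3 complete periods.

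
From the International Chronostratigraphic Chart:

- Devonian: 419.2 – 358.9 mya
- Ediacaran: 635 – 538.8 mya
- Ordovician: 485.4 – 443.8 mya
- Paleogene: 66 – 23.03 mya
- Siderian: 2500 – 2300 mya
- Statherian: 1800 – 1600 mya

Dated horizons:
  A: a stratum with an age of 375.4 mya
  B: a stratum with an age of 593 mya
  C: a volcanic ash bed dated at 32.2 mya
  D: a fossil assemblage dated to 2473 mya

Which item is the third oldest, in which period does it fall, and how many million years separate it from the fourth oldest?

Larger Ma means older, so oldest first: D 2473 > B 593 > A 375.4 > C 32.2.
Counting 3 along gives A (375.4 Ma); the excerpt puts that inside the Devonian, 419.2–358.9 Ma.
Next in line is C (32.2 Ma), and 375.4 − 32.2 = 343.2 Myr.

A, in the Devonian; 343.2 million years to C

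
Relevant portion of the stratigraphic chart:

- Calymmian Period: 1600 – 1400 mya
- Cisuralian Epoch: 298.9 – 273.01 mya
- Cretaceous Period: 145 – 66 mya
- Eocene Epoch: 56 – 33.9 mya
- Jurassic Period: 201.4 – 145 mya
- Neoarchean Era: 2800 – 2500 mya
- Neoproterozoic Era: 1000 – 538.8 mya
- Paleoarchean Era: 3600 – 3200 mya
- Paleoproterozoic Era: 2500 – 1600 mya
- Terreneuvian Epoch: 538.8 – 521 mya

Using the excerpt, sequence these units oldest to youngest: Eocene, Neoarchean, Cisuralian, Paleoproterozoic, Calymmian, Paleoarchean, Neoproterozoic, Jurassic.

The oldest of these is Paleoarchean (starts 3600 Ma) and the youngest is Eocene (ends 33.9 Ma).
In between, by decreasing start age: Neoarchean (2800), Paleoproterozoic (2500), Calymmian (1600), Neoproterozoic (1000), Cisuralian (298.9), Jurassic (201.4).

Paleoarchean, Neoarchean, Paleoproterozoic, Calymmian, Neoproterozoic, Cisuralian, Jurassic, Eocene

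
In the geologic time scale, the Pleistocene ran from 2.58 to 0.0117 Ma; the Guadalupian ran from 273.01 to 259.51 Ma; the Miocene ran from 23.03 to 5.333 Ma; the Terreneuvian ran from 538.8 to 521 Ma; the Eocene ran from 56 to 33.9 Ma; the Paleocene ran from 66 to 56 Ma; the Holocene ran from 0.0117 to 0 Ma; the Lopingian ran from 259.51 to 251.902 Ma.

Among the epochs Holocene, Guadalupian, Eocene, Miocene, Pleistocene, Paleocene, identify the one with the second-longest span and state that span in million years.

Miocene, 17.697 million years

Start − end for each: Holocene 0.0117 − 0 = 0.0117; Guadalupian 273.01 − 259.51 = 13.5; Eocene 56 − 33.9 = 22.1; Miocene 23.03 − 5.333 = 17.697; Pleistocene 2.58 − 0.0117 = 2.5683; Paleocene 66 − 56 = 10.
Ranking these from longest: Eocene > Miocene > Guadalupian > Paleocene > Pleistocene > Holocene.
Position 2 in that ranking is Miocene, which lasted 17.697 Myr.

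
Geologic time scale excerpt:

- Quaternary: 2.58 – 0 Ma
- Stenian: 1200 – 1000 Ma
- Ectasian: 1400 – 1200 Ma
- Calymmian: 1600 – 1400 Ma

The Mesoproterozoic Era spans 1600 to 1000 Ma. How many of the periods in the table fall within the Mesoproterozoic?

3

Periods inside 1600–1000 Ma: Calymmian, Ectasian, Stenian — 3 in total.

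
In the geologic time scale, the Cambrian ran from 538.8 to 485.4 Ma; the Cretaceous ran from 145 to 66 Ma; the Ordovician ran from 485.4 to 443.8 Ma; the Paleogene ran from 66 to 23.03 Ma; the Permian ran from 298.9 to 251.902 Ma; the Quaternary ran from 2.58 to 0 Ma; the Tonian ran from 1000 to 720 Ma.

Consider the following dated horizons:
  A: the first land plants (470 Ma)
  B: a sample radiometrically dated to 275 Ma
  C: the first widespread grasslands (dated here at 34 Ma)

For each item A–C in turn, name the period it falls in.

A: 470 Ma lies in 485.4–443.8 Ma, so Ordovician.
B: 275 Ma lies in 298.9–251.902 Ma, so Permian.
C: 34 Ma lies in 66–23.03 Ma, so Paleogene.

A — Ordovician; B — Permian; C — Paleogene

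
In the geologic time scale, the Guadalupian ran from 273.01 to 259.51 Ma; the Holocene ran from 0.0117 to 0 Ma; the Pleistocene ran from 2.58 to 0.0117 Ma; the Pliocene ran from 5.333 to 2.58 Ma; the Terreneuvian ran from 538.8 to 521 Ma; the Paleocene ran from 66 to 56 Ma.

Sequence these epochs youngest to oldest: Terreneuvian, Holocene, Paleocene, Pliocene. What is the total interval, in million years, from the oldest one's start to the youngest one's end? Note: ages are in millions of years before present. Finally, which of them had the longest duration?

From the excerpt: Terreneuvian 538.8–521; Holocene 0.0117–0; Paleocene 66–56; Pliocene 5.333–2.58 (Ma).
Larger Ma is earlier, so the oldest is Terreneuvian and the youngest is Holocene; youngest to oldest: Holocene, Pliocene, Paleocene, Terreneuvian.
Oldest start 538.8 minus youngest end 0 gives 538.8 Myr overall.
Individual lengths (start − end): Terreneuvian 17.8; Pliocene 2.753; Paleocene 10; Holocene 0.0117. The largest is Terreneuvian at 17.8 Myr.

Holocene, Pliocene, Paleocene, Terreneuvian; total span 538.8 Myr; longest is Terreneuvian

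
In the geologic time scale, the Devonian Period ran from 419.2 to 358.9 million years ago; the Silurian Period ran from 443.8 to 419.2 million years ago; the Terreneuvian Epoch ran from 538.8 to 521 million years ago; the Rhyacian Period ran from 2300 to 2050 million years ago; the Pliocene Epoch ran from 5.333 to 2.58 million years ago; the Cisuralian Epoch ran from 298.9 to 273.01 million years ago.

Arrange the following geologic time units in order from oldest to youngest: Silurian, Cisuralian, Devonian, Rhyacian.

The oldest of these is Rhyacian (starts 2300 Ma) and the youngest is Cisuralian (ends 273.01 Ma).
In between, by decreasing start age: Silurian (443.8), Devonian (419.2).

Rhyacian, Silurian, Devonian, Cisuralian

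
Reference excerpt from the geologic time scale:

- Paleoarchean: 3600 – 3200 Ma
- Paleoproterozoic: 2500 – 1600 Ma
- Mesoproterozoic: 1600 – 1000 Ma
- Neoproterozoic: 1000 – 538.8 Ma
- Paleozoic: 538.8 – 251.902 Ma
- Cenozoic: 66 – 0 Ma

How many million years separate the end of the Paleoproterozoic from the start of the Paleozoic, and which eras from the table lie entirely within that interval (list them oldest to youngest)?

The Paleoproterozoic closes at 1600 Ma and the Paleozoic opens at 538.8 Ma, so the interval is 1600 − 538.8 = 1061.2 Myr.
An era fits inside if it starts at or after 1600 Ma and ends at or before 538.8 Ma; oldest first that gives Mesoproterozoic, Neoproterozoic.

1061.2 million years; Mesoproterozoic, Neoproterozoic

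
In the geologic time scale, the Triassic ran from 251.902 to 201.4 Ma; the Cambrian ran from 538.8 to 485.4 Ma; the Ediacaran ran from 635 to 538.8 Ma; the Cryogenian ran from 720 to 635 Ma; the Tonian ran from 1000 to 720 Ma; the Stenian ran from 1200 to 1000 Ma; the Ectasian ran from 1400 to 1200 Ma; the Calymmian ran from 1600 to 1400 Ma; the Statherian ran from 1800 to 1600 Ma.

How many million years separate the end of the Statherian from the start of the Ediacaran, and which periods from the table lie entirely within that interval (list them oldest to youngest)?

965 million years; Calymmian, Ectasian, Stenian, Tonian, Cryogenian

The Statherian closes at 1600 Ma and the Ediacaran opens at 635 Ma, so the interval is 1600 − 635 = 965 Myr.
A period fits inside if it starts at or after 1600 Ma and ends at or before 635 Ma; oldest first that gives Calymmian, Ectasian, Stenian, Tonian, Cryogenian.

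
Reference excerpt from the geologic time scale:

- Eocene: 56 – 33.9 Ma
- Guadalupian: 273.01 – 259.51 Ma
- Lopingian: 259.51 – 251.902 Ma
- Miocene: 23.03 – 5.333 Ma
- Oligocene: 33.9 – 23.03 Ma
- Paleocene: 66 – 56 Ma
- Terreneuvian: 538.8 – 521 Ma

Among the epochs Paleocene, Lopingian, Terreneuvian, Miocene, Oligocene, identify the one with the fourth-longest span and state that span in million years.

Paleocene, 10 million years

Durations: Paleocene 10; Lopingian 7.608; Terreneuvian 17.8; Miocene 17.697; Oligocene 10.87 Myr.
Sorted longest-first: Terreneuvian (17.8), Miocene (17.697), Oligocene (10.87), Paleocene (10), Lopingian (7.608).
The fourth longest is Paleocene at 10 Myr.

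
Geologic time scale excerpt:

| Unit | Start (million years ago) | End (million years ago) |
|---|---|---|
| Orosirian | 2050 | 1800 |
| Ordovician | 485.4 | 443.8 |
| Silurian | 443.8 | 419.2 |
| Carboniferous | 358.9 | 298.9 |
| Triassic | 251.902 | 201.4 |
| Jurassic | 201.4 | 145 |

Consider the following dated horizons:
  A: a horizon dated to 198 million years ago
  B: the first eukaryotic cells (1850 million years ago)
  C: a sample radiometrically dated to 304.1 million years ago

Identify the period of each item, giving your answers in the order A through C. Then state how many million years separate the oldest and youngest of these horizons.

A — Jurassic; B — Orosirian; C — Carboniferous; span 1652 million years

Match each age against the start–end ranges in the excerpt: A = 198 Ma → Jurassic (201.4–145); B = 1850 Ma → Orosirian (2050–1800); C = 304.1 Ma → Carboniferous (358.9–298.9).
The largest age is 1850 Ma and the smallest is 198 Ma; their difference is 1652 Myr.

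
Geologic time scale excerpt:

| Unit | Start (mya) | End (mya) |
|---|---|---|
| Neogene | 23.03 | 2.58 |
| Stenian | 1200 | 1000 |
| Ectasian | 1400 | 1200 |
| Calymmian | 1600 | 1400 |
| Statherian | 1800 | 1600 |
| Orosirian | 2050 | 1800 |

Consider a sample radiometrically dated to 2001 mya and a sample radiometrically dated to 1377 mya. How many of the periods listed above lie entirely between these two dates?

The older date is 2001 Ma and the younger is 1377 Ma.
Periods with start < 2001 and end > 1377 Ma: Statherian (1800–1600), Calymmian (1600–1400).
That is 2 complete periods.

2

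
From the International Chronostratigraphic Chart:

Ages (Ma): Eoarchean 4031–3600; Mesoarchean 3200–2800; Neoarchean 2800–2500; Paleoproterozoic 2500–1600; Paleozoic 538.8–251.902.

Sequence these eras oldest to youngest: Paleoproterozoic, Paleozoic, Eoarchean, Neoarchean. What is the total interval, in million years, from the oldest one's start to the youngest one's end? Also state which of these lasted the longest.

Start ages (Ma): Eoarchean 4031, Neoarchean 2800, Paleoproterozoic 2500, Paleozoic 538.8.
Ordered oldest to youngest: Eoarchean, Neoarchean, Paleoproterozoic, Paleozoic.
Span = 4031 − 251.902 = 3779.098 Myr.
Durations: Eoarchean 431, Neoarchean 300, Paleoproterozoic 900, Paleozoic 286.898 → longest is Paleoproterozoic (900 Myr).

Eoarchean → Neoarchean → Paleoproterozoic → Paleozoic; total span 3779.098 Myr; longest is Paleoproterozoic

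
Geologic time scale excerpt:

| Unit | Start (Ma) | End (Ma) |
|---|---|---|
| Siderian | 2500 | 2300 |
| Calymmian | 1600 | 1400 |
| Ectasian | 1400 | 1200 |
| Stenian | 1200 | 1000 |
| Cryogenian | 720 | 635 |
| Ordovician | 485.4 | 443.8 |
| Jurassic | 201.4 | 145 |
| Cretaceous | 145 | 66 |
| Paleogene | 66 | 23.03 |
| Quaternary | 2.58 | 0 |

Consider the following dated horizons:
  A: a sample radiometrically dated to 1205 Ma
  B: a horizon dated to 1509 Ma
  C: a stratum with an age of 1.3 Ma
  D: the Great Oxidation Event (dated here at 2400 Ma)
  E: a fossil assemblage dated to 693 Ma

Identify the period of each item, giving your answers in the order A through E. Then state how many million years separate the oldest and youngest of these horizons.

Match each age against the start–end ranges in the excerpt: A = 1205 Ma → Ectasian (1400–1200); B = 1509 Ma → Calymmian (1600–1400); C = 1.3 Ma → Quaternary (2.58–0); D = 2400 Ma → Siderian (2500–2300); E = 693 Ma → Cryogenian (720–635).
The largest age is 2400 Ma and the smallest is 1.3 Ma; their difference is 2398.7 Myr.

A — Ectasian; B — Calymmian; C — Quaternary; D — Siderian; E — Cryogenian; span 2398.7 million years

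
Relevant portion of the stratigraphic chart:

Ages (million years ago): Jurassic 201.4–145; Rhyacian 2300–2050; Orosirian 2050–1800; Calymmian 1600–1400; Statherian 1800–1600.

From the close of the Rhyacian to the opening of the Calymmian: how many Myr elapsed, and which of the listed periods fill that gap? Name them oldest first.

The Rhyacian closes at 2050 Ma and the Calymmian opens at 1600 Ma, so the interval is 2050 − 1600 = 450 Myr.
A period fits inside if it starts at or after 2050 Ma and ends at or before 1600 Ma; oldest first that gives Orosirian, Statherian.

450 million years; Orosirian, Statherian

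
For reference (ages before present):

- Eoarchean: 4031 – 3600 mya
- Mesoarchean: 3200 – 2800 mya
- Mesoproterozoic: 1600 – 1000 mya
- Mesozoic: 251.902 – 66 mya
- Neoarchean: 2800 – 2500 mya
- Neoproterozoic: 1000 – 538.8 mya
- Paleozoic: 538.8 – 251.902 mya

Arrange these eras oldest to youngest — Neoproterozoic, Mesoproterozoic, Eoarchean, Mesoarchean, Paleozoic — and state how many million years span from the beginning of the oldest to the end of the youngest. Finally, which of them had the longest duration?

From the excerpt: Neoproterozoic 1000–538.8; Mesoproterozoic 1600–1000; Eoarchean 4031–3600; Mesoarchean 3200–2800; Paleozoic 538.8–251.902 (Ma).
Larger Ma is earlier, so the oldest is Eoarchean and the youngest is Paleozoic; oldest to youngest: Eoarchean, Mesoarchean, Mesoproterozoic, Neoproterozoic, Paleozoic.
Oldest start 4031 minus youngest end 251.902 gives 3779.098 Myr overall.
Individual lengths (start − end): Eoarchean 431; Mesoarchean 400; Paleozoic 286.898; Mesoproterozoic 600; Neoproterozoic 461.2. The largest is Mesoproterozoic at 600 Myr.

Eoarchean → Mesoarchean → Mesoproterozoic → Neoproterozoic → Paleozoic; total span 3779.098 Myr; longest is Mesoproterozoic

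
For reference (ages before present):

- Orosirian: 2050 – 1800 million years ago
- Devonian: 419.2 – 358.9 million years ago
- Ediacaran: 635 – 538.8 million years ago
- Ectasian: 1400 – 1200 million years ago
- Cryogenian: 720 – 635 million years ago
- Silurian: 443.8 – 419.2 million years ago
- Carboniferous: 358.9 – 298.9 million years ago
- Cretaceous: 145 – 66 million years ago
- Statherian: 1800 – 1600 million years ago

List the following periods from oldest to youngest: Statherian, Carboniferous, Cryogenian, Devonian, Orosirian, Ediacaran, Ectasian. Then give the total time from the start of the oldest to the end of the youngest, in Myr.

Start ages (Ma): Orosirian 2050, Statherian 1800, Ectasian 1400, Cryogenian 720, Ediacaran 635, Devonian 419.2, Carboniferous 358.9.
Ordered oldest to youngest: Orosirian, Statherian, Ectasian, Cryogenian, Ediacaran, Devonian, Carboniferous.
Span = 2050 − 298.9 = 1751.1 Myr.

Orosirian, Statherian, Ectasian, Cryogenian, Ediacaran, Devonian, Carboniferous; total span 1751.1 Myr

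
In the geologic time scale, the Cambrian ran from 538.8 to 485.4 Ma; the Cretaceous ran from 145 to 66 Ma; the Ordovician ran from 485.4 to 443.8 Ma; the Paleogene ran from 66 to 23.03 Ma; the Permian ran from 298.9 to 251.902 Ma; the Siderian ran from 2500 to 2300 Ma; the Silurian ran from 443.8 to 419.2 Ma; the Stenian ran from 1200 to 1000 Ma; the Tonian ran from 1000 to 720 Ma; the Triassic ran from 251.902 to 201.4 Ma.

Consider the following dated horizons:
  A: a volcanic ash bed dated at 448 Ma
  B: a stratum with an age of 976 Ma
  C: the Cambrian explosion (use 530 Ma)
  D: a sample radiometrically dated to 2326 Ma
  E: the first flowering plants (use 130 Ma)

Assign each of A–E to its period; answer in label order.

A — Ordovician; B — Tonian; C — Cambrian; D — Siderian; E — Cretaceous

Match each age against the start–end ranges in the excerpt: A = 448 Ma → Ordovician (485.4–443.8); B = 976 Ma → Tonian (1000–720); C = 530 Ma → Cambrian (538.8–485.4); D = 2326 Ma → Siderian (2500–2300); E = 130 Ma → Cretaceous (145–66).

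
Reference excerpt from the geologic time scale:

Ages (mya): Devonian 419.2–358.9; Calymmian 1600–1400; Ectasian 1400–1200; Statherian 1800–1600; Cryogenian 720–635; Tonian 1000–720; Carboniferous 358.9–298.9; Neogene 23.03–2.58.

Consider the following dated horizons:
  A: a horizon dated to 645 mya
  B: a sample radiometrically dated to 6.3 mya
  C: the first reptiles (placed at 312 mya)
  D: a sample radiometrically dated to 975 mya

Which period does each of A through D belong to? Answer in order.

A — Cryogenian; B — Neogene; C — Carboniferous; D — Tonian

A: 645 Ma lies in 720–635 Ma, so Cryogenian.
B: 6.3 Ma lies in 23.03–2.58 Ma, so Neogene.
C: 312 Ma lies in 358.9–298.9 Ma, so Carboniferous.
D: 975 Ma lies in 1000–720 Ma, so Tonian.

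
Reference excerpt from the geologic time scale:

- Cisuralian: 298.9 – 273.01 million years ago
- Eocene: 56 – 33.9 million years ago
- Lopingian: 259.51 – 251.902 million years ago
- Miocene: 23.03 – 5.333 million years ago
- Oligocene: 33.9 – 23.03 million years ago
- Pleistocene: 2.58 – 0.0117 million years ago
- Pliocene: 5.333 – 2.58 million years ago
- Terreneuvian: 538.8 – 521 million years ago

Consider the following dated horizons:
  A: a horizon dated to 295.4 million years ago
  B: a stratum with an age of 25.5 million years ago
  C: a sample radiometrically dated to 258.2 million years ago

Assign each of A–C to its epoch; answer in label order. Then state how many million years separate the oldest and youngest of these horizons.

A — Cisuralian; B — Oligocene; C — Lopingian; span 269.9 million years

A: 295.4 Ma lies in 298.9–273.01 Ma, so Cisuralian.
B: 25.5 Ma lies in 33.9–23.03 Ma, so Oligocene.
C: 258.2 Ma lies in 259.51–251.902 Ma, so Lopingian.
Oldest = 295.4 Ma, youngest = 25.5 Ma → span 269.9 Myr.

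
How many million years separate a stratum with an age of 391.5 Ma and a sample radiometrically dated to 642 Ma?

250.5 million years

642 − 391.5 = 250.5 million years.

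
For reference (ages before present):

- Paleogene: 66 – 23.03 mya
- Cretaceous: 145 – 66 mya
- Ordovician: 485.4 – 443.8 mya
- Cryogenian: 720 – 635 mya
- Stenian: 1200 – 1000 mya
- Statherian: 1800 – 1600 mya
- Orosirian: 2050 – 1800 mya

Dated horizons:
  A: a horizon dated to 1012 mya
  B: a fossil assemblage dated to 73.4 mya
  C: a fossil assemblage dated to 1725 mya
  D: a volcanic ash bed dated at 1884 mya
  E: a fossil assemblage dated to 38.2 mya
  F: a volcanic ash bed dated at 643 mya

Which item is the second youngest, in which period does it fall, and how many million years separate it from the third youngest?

Sorted youngest-first by Ma: E (38.2), B (73.4), F (643), A (1012), C (1725), D (1884).
The second youngest is B at 73.4 Ma, which lies in 145–66 Ma: the Cretaceous.
The third youngest is F at 643 Ma; separation = |73.4 − 643| = 569.6 Myr.

B, in the Cretaceous; 569.6 million years to F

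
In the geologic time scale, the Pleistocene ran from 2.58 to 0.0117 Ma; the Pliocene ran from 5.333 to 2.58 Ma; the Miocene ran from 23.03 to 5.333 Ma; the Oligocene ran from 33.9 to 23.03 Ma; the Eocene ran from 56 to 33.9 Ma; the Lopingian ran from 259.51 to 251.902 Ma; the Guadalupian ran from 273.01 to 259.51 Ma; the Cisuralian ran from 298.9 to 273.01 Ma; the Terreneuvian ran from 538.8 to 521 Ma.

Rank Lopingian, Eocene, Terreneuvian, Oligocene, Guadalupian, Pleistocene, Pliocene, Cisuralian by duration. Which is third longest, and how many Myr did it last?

Terreneuvian, 17.8 million years

Start − end for each: Lopingian 259.51 − 251.902 = 7.608; Eocene 56 − 33.9 = 22.1; Terreneuvian 538.8 − 521 = 17.8; Oligocene 33.9 − 23.03 = 10.87; Guadalupian 273.01 − 259.51 = 13.5; Pleistocene 2.58 − 0.0117 = 2.5683; Pliocene 5.333 − 2.58 = 2.753; Cisuralian 298.9 − 273.01 = 25.89.
Ranking these from longest: Cisuralian > Eocene > Terreneuvian > Guadalupian > Oligocene > Lopingian > Pliocene > Pleistocene.
Position 3 in that ranking is Terreneuvian, which lasted 17.8 Myr.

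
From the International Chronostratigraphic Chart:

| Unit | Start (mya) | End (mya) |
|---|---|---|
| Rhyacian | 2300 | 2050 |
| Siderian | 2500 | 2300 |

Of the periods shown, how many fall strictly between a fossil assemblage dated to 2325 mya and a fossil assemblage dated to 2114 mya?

Checking each listed span, none has both start < 2325 Ma and end > 2114 Ma — every period straddles one of the two dates or lies outside them — so the count is 0.

0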